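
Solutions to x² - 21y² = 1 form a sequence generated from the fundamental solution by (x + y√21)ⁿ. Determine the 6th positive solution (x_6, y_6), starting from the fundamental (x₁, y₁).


Step 1: Find the fundamental solution (x₁, y₁) of x² - 21y² = 1.
  Expand √21 as a continued fraction. a₀ = ⌊√21⌋ = 4; iterate m_{k+1} = d_k·a_k − m_k, d_{k+1} = (21 − m_{k+1}²)/d_k, a_{k+1} = ⌊(a₀ + m_{k+1})/d_{k+1}⌋ (starting m₀ = 0, d₀ = 1), with convergents p_k = a_k·p_{k-1} + p_{k-2}, q_k = a_k·q_{k-1} + q_{k-2} (p₋₁ = 1, q₋₁ = 0):
  k = 0: a₀ = 4; p₀/q₀ = 4/1; p₀² − 21·q₀² = 16 − 21 = -5.
  k = 1: m = 4, d = 5, a = ⌊(4 + 4)/5⌋ = 1; p/q = (1·4 + 1)/(1·1 + 0) = 5/1; p² − 21·q² = 25 − 21 = 4.
  k = 2: m = 1, d = 4, a = ⌊(4 + 1)/4⌋ = 1; p/q = (1·5 + 4)/(1·1 + 1) = 9/2; p² − 21·q² = 81 − 84 = -3.
  k = 3: m = 3, d = 3, a = ⌊(4 + 3)/3⌋ = 2; p/q = (2·9 + 5)/(2·2 + 1) = 23/5; p² − 21·q² = 529 − 525 = 4.
  k = 4: m = 3, d = 4, a = ⌊(4 + 3)/4⌋ = 1; p/q = (1·23 + 9)/(1·5 + 2) = 32/7; p² − 21·q² = 1024 − 1029 = -5.
  k = 5: m = 1, d = 5, a = ⌊(4 + 1)/5⌋ = 1; p/q = (1·32 + 23)/(1·7 + 5) = 55/12; p² − 21·q² = 3025 − 3024 = 1.
  The first convergent with p² − 21·q² = 1 gives the fundamental solution (x₁, y₁) = (55, 12).
Step 2: Apply the recurrence (x_{n+1}, y_{n+1}) = (x₁x_n + 21y₁y_n, x₁y_n + y₁x_n) repeatedly.
  From (x_1, y_1) = (55, 12): x_2 = 55·55 + 21·12·12 = 6049; y_2 = 55·12 + 12·55 = 1320.
  From (x_2, y_2) = (6049, 1320): x_3 = 55·6049 + 21·12·1320 = 665335; y_3 = 55·1320 + 12·6049 = 145188.
  From (x_3, y_3) = (665335, 145188): x_4 = 55·665335 + 21·12·145188 = 73180801; y_4 = 55·145188 + 12·665335 = 15969360.
  From (x_4, y_4) = (73180801, 15969360): x_5 = 55·73180801 + 21·12·15969360 = 8049222775; y_5 = 55·15969360 + 12·73180801 = 1756484412.
  From (x_5, y_5) = (8049222775, 1756484412): x_6 = 55·8049222775 + 21·12·1756484412 = 885341324449; y_6 = 55·1756484412 + 12·8049222775 = 193197315960.
Step 3: Verify x_6² - 21·y_6² = 783829260777109485153601 - 783829260777109485153600 = 1 (should be 1). ✓

(x_1, y_1) = (55, 12); (x_6, y_6) = (885341324449, 193197315960).


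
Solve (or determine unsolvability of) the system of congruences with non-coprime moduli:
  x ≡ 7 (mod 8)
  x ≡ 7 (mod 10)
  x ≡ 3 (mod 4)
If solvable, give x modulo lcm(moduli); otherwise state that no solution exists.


Moduli 8, 10, 4 are not pairwise coprime, so CRT works modulo lcm(m_i) when all pairwise compatibility conditions hold.
Pairwise compatibility: gcd(m_i, m_j) must divide a_i - a_j for every pair.
Merge one congruence at a time:
  Start: x ≡ 7 (mod 8).
  Combine with x ≡ 7 (mod 10): gcd(8, 10) = 2; 7 - 7 = 0, which IS divisible by 2, so compatible.
    Write x = 7 + 8·t and substitute into x ≡ 7 (mod 10): 8·t ≡ 7 − 7 = 0 (mod 10).
    Divide the congruence (and modulus) by g = 2: 4·t ≡ 0 (mod 5).
    The inverse of 4 mod 5 is 4 (since 4·4 = 16 = 3·5 + 1), so t ≡ 4·0 = 0 ≡ 0 (mod 5).
    Then x = 7 + 8·0 = 7, valid modulo lcm(8, 10) = 40: x ≡ 7 (mod 40).
  Combine with x ≡ 3 (mod 4): gcd(40, 4) = 4; 3 - 7 = -4, which IS divisible by 4, so compatible.
    Write x = 7 + 40·t and substitute into x ≡ 3 (mod 4): 40·t ≡ 3 − 7 = -4 (mod 4).
    Divide the congruence (and modulus) by g = 4: 10·t ≡ -1 (mod 1).
    Modulo 1 every t works; take t = 0.
    Then x = 7 + 40·0 = 7, valid modulo lcm(40, 4) = 40: x ≡ 7 (mod 40).
Verify: 7 mod 8 = 7, 7 mod 10 = 7, 7 mod 4 = 3.

x ≡ 7 (mod 40).


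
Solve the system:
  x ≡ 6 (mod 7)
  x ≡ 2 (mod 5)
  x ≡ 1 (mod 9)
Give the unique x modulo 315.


Moduli 7, 5, 9 are pairwise coprime; by CRT there is a unique solution modulo M = 7 · 5 · 9 = 315.
Solve pairwise, accumulating the modulus:
  Start with x ≡ 6 (mod 7).
  Combine with x ≡ 2 (mod 5): since gcd(7, 5) = 1, we get a unique residue mod 35.
    Write x = 6 + 7·t and substitute into x ≡ 2 (mod 5): 7·t ≡ 2 − 6 = -4 (mod 5).
    Reduce coefficients mod 5: 2·t ≡ 1 (mod 5).
    The inverse of 2 mod 5 is 3 (since 2·3 = 6 = 1·5 + 1), so t ≡ 3·1 = 3 ≡ 3 (mod 5).
    Then x = 6 + 7·3 = 27, valid modulo lcm(7, 5) = 35: x ≡ 27 (mod 35).
  Combine with x ≡ 1 (mod 9): since gcd(35, 9) = 1, we get a unique residue mod 315.
    Write x = 27 + 35·t and substitute into x ≡ 1 (mod 9): 35·t ≡ 1 − 27 = -26 (mod 9).
    Reduce coefficients mod 9: 8·t ≡ 1 (mod 9).
    The inverse of 8 mod 9 is 8 (since 8·8 = 64 = 7·9 + 1), so t ≡ 8·1 = 8 ≡ 8 (mod 9).
    Then x = 27 + 35·8 = 307, valid modulo lcm(35, 9) = 315: x ≡ 307 (mod 315).
Verify: 307 mod 7 = 6 ✓, 307 mod 5 = 2 ✓, 307 mod 9 = 1 ✓.

x ≡ 307 (mod 315).


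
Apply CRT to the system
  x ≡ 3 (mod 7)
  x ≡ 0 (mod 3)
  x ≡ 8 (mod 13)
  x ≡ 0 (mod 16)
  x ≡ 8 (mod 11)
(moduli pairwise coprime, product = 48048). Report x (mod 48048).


Product of moduli M = 7 · 3 · 13 · 16 · 11 = 48048.
Merge one congruence at a time:
  Start: x ≡ 3 (mod 7).
  Combine with x ≡ 0 (mod 3); new modulus lcm = 21.
    Write x = 3 + 7·t and substitute into x ≡ 0 (mod 3): 7·t ≡ 0 − 3 = -3 (mod 3).
    Reduce coefficients mod 3: 1·t ≡ 0 (mod 3).
    So t ≡ 0 (mod 3).
    Then x = 3 + 7·0 = 3, valid modulo lcm(7, 3) = 21: x ≡ 3 (mod 21).
  Combine with x ≡ 8 (mod 13); new modulus lcm = 273.
    Write x = 3 + 21·t and substitute into x ≡ 8 (mod 13): 21·t ≡ 8 − 3 = 5 (mod 13).
    Reduce coefficients mod 13: 8·t ≡ 5 (mod 13).
    The inverse of 8 mod 13 is 5 (since 8·5 = 40 = 3·13 + 1), so t ≡ 5·5 = 25 ≡ 12 (mod 13).
    Then x = 3 + 21·12 = 255, valid modulo lcm(21, 13) = 273: x ≡ 255 (mod 273).
  Combine with x ≡ 0 (mod 16); new modulus lcm = 4368.
    Write x = 255 + 273·t and substitute into x ≡ 0 (mod 16): 273·t ≡ 0 − 255 = -255 (mod 16).
    Reduce coefficients mod 16: 1·t ≡ 1 (mod 16).
    So t ≡ 1 (mod 16).
    Then x = 255 + 273·1 = 528, valid modulo lcm(273, 16) = 4368: x ≡ 528 (mod 4368).
  Combine with x ≡ 8 (mod 11); new modulus lcm = 48048.
    Write x = 528 + 4368·t and substitute into x ≡ 8 (mod 11): 4368·t ≡ 8 − 528 = -520 (mod 11).
    Reduce coefficients mod 11: 1·t ≡ 8 (mod 11).
    So t ≡ 8 (mod 11).
    Then x = 528 + 4368·8 = 35472, valid modulo lcm(4368, 11) = 48048: x ≡ 35472 (mod 48048).
Verify against each original: 35472 mod 7 = 3, 35472 mod 3 = 0, 35472 mod 13 = 8, 35472 mod 16 = 0, 35472 mod 11 = 8.

x ≡ 35472 (mod 48048).


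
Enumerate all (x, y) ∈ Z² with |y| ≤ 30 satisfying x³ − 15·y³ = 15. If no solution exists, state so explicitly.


The equation is x³ - 15y³ = 15. For fixed y, x³ = 15·y³ + 15, so a solution requires the RHS to be a perfect cube.
Strategy: iterate y from -30 to 30, compute RHS = 15·y³ + 15, and check whether it is a (positive or negative) perfect cube.
Check small values of y:
  y = 0: RHS = 15 is not a perfect cube.
  y = 1: RHS = 30 is not a perfect cube.
  y = -1: RHS = 0 = (0)³ ⇒ x = 0 works.
  y = 2: RHS = 135 is not a perfect cube.
  y = -2: RHS = -105 is not a perfect cube.
  y = 3: RHS = 420 is not a perfect cube.
  y = -3: RHS = -390 is not a perfect cube.
Continuing the search up to |y| = 30 finds no further solutions beyond those listed.
Collected solutions: (0, -1).

Solutions (with |y| ≤ 30): (0, -1).


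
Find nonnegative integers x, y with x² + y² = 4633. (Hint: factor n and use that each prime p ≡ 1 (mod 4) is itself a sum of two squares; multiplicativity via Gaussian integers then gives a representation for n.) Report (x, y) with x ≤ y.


Step 1: Factor n = 4633 = 41 · 113.
Step 2: Check the mod-4 condition on each prime factor: 41 ≡ 1 (mod 4), exponent 1; 113 ≡ 1 (mod 4), exponent 1.
All primes ≡ 3 (mod 4) appear to even exponent (or don't appear), so by the two-squares theorem n IS expressible as a sum of two squares.
Step 3: Build a representation. Here n = 41 · 113 is a product of primes ≡ 1 (mod 4). Each prime p ≡ 1 (mod 4) is itself a sum of two squares; find a² by testing p − a² for a perfect square:
  41: 41 − 1² = 40, 41 − 2² = 37, 41 − 3² = 32, 41 − 4² = 25 = 5² ⇒ 41 = 4² + 5².
  113: 113 − 1² = 112, 113 − 2² = 109, 113 − 3² = 104, 113 − 4² = 97, 113 − 5² = 88, 113 − 6² = 77, 113 − 7² = 64 = 8² ⇒ 113 = 7² + 8².
  Combine using the Brahmagupta–Fibonacci identity (a² + b²)(c² + d²) = (ac − bd)² + (ad + bc)² = (ac + bd)² + (ad − bc)²:
  41 · 113 = 4633: from (4² + 5²)(7² + 8²), take (4·7 − 5·8, 4·8 + 5·7) = (28 − 40, 32 + 35) = (-12, 67); dropping signs (only squares matter) gives (12, 67); check 12² + 67² = 144 + 4489 = 4633 ✓.
Step 4: Order so x ≤ y and verify: 12² + 67² = 144 + 4489 = 4633 = n. ✓

n = 4633 = 12² + 67² (one valid representation with x ≤ y).


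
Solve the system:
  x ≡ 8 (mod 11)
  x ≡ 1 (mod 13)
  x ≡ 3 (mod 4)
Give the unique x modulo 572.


Moduli 11, 13, 4 are pairwise coprime; by CRT there is a unique solution modulo M = 11 · 13 · 4 = 572.
Solve pairwise, accumulating the modulus:
  Start with x ≡ 8 (mod 11).
  Combine with x ≡ 1 (mod 13): since gcd(11, 13) = 1, we get a unique residue mod 143.
    Write x = 8 + 11·t and substitute into x ≡ 1 (mod 13): 11·t ≡ 1 − 8 = -7 (mod 13).
    Reduce coefficients mod 13: 11·t ≡ 6 (mod 13).
    The inverse of 11 mod 13 is 6 (since 11·6 = 66 = 5·13 + 1), so t ≡ 6·6 = 36 ≡ 10 (mod 13).
    Then x = 8 + 11·10 = 118, valid modulo lcm(11, 13) = 143: x ≡ 118 (mod 143).
  Combine with x ≡ 3 (mod 4): since gcd(143, 4) = 1, we get a unique residue mod 572.
    Write x = 118 + 143·t and substitute into x ≡ 3 (mod 4): 143·t ≡ 3 − 118 = -115 (mod 4).
    Reduce coefficients mod 4: 3·t ≡ 1 (mod 4).
    The inverse of 3 mod 4 is 3 (since 3·3 = 9 = 2·4 + 1), so t ≡ 3·1 = 3 ≡ 3 (mod 4).
    Then x = 118 + 143·3 = 547, valid modulo lcm(143, 4) = 572: x ≡ 547 (mod 572).
Verify: 547 mod 11 = 8 ✓, 547 mod 13 = 1 ✓, 547 mod 4 = 3 ✓.

x ≡ 547 (mod 572).


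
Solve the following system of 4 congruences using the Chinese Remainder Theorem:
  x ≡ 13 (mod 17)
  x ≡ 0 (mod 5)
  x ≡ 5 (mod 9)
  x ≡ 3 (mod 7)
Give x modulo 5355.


Product of moduli M = 17 · 5 · 9 · 7 = 5355.
Merge one congruence at a time:
  Start: x ≡ 13 (mod 17).
  Combine with x ≡ 0 (mod 5); new modulus lcm = 85.
    Write x = 13 + 17·t and substitute into x ≡ 0 (mod 5): 17·t ≡ 0 − 13 = -13 (mod 5).
    Reduce coefficients mod 5: 2·t ≡ 2 (mod 5).
    The inverse of 2 mod 5 is 3 (since 2·3 = 6 = 1·5 + 1), so t ≡ 3·2 = 6 ≡ 1 (mod 5).
    Then x = 13 + 17·1 = 30, valid modulo lcm(17, 5) = 85: x ≡ 30 (mod 85).
  Combine with x ≡ 5 (mod 9); new modulus lcm = 765.
    Write x = 30 + 85·t and substitute into x ≡ 5 (mod 9): 85·t ≡ 5 − 30 = -25 (mod 9).
    Reduce coefficients mod 9: 4·t ≡ 2 (mod 9).
    The inverse of 4 mod 9 is 7 (since 4·7 = 28 = 3·9 + 1), so t ≡ 7·2 = 14 ≡ 5 (mod 9).
    Then x = 30 + 85·5 = 455, valid modulo lcm(85, 9) = 765: x ≡ 455 (mod 765).
  Combine with x ≡ 3 (mod 7); new modulus lcm = 5355.
    Write x = 455 + 765·t and substitute into x ≡ 3 (mod 7): 765·t ≡ 3 − 455 = -452 (mod 7).
    Reduce coefficients mod 7: 2·t ≡ 3 (mod 7).
    The inverse of 2 mod 7 is 4 (since 2·4 = 8 = 1·7 + 1), so t ≡ 4·3 = 12 ≡ 5 (mod 7).
    Then x = 455 + 765·5 = 4280, valid modulo lcm(765, 7) = 5355: x ≡ 4280 (mod 5355).
Verify against each original: 4280 mod 17 = 13, 4280 mod 5 = 0, 4280 mod 9 = 5, 4280 mod 7 = 3.

x ≡ 4280 (mod 5355).


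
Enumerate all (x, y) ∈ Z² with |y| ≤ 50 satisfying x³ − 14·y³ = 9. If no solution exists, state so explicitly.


The equation is x³ - 14y³ = 9. For fixed y, x³ = 14·y³ + 9, so a solution requires the RHS to be a perfect cube.
Strategy: iterate y from -50 to 50, compute RHS = 14·y³ + 9, and check whether it is a (positive or negative) perfect cube.
Check small values of y:
  y = 0: RHS = 9 is not a perfect cube.
  y = 1: RHS = 23 is not a perfect cube.
  y = -1: RHS = -5 is not a perfect cube.
  y = 2: RHS = 121 is not a perfect cube.
  y = -2: RHS = -103 is not a perfect cube.
  y = 3: RHS = 387 is not a perfect cube.
  y = -3: RHS = -369 is not a perfect cube.
Continuing the search up to |y| = 50 finds no solutions either.
No (x, y) in the scanned range satisfies the equation.

No integer solutions with |y| ≤ 50.


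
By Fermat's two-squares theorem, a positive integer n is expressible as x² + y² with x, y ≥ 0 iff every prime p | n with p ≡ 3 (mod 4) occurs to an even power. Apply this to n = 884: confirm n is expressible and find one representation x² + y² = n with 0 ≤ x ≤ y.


Step 1: Factor n = 884 = 2^2 · 13 · 17.
Step 2: Check the mod-4 condition on each prime factor: 2 = 2 (special); 13 ≡ 1 (mod 4), exponent 1; 17 ≡ 1 (mod 4), exponent 1.
All primes ≡ 3 (mod 4) appear to even exponent (or don't appear), so by the two-squares theorem n IS expressible as a sum of two squares.
Step 3: Build a representation. Group n = k² · m with k = 2 and m = 13 · 17 = 221 (a product of primes ≡ 1 (mod 4)); a representation of m scales to one of n via (k·x)² + (k·y)² = k²(x² + y²). Each prime p ≡ 1 (mod 4) is itself a sum of two squares; find a² by testing p − a² for a perfect square:
  13: 13 − 1² = 12, 13 − 2² = 9 = 3² ⇒ 13 = 2² + 3².
  17: 17 − 1² = 16 = 4² ⇒ 17 = 1² + 4².
  Combine using the Brahmagupta–Fibonacci identity (a² + b²)(c² + d²) = (ac − bd)² + (ad + bc)² = (ac + bd)² + (ad − bc)²:
  13 · 17 = 221: from (2² + 3²)(1² + 4²), take (2·1 − 3·4, 2·4 + 3·1) = (2 − 12, 8 + 3) = (-10, 11); dropping signs (only squares matter) gives (10, 11); check 10² + 11² = 100 + 121 = 221 ✓.
  Scale by k = 2: (2·10, 2·11) = (20, 22).
Step 4: Order so x ≤ y and verify: 20² + 22² = 400 + 484 = 884 = n. ✓

n = 884 = 20² + 22² (one valid representation with x ≤ y).


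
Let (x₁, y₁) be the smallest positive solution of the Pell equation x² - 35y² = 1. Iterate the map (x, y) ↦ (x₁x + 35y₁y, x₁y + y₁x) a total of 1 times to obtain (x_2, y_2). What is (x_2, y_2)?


Step 1: Find the fundamental solution (x₁, y₁) of x² - 35y² = 1.
  Expand √35 as a continued fraction. a₀ = ⌊√35⌋ = 5; iterate m_{k+1} = d_k·a_k − m_k, d_{k+1} = (35 − m_{k+1}²)/d_k, a_{k+1} = ⌊(a₀ + m_{k+1})/d_{k+1}⌋ (starting m₀ = 0, d₀ = 1), with convergents p_k = a_k·p_{k-1} + p_{k-2}, q_k = a_k·q_{k-1} + q_{k-2} (p₋₁ = 1, q₋₁ = 0):
  k = 0: a₀ = 5; p₀/q₀ = 5/1; p₀² − 35·q₀² = 25 − 35 = -10.
  k = 1: m = 5, d = 10, a = ⌊(5 + 5)/10⌋ = 1; p/q = (1·5 + 1)/(1·1 + 0) = 6/1; p² − 35·q² = 36 − 35 = 1.
  The first convergent with p² − 35·q² = 1 gives the fundamental solution (x₁, y₁) = (6, 1).
Step 2: Apply the recurrence (x_{n+1}, y_{n+1}) = (x₁x_n + 35y₁y_n, x₁y_n + y₁x_n) repeatedly.
  From (x_1, y_1) = (6, 1): x_2 = 6·6 + 35·1·1 = 71; y_2 = 6·1 + 1·6 = 12.
Step 3: Verify x_2² - 35·y_2² = 5041 - 5040 = 1 (should be 1). ✓

(x_1, y_1) = (6, 1); (x_2, y_2) = (71, 12).


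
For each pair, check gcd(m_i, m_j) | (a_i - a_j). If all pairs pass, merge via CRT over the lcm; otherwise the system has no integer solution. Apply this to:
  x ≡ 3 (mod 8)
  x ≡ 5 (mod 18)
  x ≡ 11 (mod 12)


Moduli 8, 18, 12 are not pairwise coprime, so CRT works modulo lcm(m_i) when all pairwise compatibility conditions hold.
Pairwise compatibility: gcd(m_i, m_j) must divide a_i - a_j for every pair.
Merge one congruence at a time:
  Start: x ≡ 3 (mod 8).
  Combine with x ≡ 5 (mod 18): gcd(8, 18) = 2; 5 - 3 = 2, which IS divisible by 2, so compatible.
    Write x = 3 + 8·t and substitute into x ≡ 5 (mod 18): 8·t ≡ 5 − 3 = 2 (mod 18).
    Divide the congruence (and modulus) by g = 2: 4·t ≡ 1 (mod 9).
    The inverse of 4 mod 9 is 7 (since 4·7 = 28 = 3·9 + 1), so t ≡ 7·1 = 7 ≡ 7 (mod 9).
    Then x = 3 + 8·7 = 59, valid modulo lcm(8, 18) = 72: x ≡ 59 (mod 72).
  Combine with x ≡ 11 (mod 12): gcd(72, 12) = 12; 11 - 59 = -48, which IS divisible by 12, so compatible.
    Write x = 59 + 72·t and substitute into x ≡ 11 (mod 12): 72·t ≡ 11 − 59 = -48 (mod 12).
    Divide the congruence (and modulus) by g = 12: 6·t ≡ -4 (mod 1).
    Modulo 1 every t works; take t = 0.
    Then x = 59 + 72·0 = 59, valid modulo lcm(72, 12) = 72: x ≡ 59 (mod 72).
Verify: 59 mod 8 = 3, 59 mod 18 = 5, 59 mod 12 = 11.

x ≡ 59 (mod 72).


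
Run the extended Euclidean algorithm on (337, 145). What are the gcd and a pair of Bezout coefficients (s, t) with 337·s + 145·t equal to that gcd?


Euclidean algorithm on (337, 145) — divide until remainder is 0:
  337 = 2 · 145 + 47
  145 = 3 · 47 + 4
  47 = 11 · 4 + 3
  4 = 1 · 3 + 1
  3 = 3 · 1 + 0
gcd(337, 145) = 1.
Track Bezout coefficients alongside the remainders: start with r₀ = 337 = a·1 + b·0 (s = 1, t = 0) and r₁ = 145 = a·0 + b·1 (s = 0, t = 1); each new remainder r_{k+1} = r_{k-1} − q_k·r_k inherits s_{k+1} = s_{k-1} − q_k·s_k, t_{k+1} = t_{k-1} − q_k·t_k, so r_k = a·s_k + b·t_k at every step:
  q = 2: r = 47, s = 1 − 2·0 = 1, t = 0 − 2·1 = -2  (check: 337·1 + 145·(-2) = 47)
  q = 3: r = 4, s = 0 − 3·1 = -3, t = 1 − 3·(-2) = 7  (check: 337·(-3) + 145·7 = 4)
  q = 11: r = 3, s = 1 − 11·(-3) = 34, t = -2 − 11·7 = -79  (check: 337·34 + 145·(-79) = 3)
  q = 1: r = 1, s = -3 − 1·34 = -37, t = 7 − 1·(-79) = 86  (check: 337·(-37) + 145·86 = 1)
The row with r = 1 (the gcd) gives the Bezout coefficients s = -37, t = 86.
Result: 337 · (-37) + 145 · (86) = 1.

gcd(337, 145) = 1; s = -37, t = 86 (check: 337·(-37) + 145·86 = 1).


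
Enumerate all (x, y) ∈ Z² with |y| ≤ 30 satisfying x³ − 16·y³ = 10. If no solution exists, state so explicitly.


The equation is x³ - 16y³ = 10. For fixed y, x³ = 16·y³ + 10, so a solution requires the RHS to be a perfect cube.
Strategy: iterate y from -30 to 30, compute RHS = 16·y³ + 10, and check whether it is a (positive or negative) perfect cube.
Check small values of y:
  y = 0: RHS = 10 is not a perfect cube.
  y = 1: RHS = 26 is not a perfect cube.
  y = -1: RHS = -6 is not a perfect cube.
  y = 2: RHS = 138 is not a perfect cube.
  y = -2: RHS = -118 is not a perfect cube.
  y = 3: RHS = 442 is not a perfect cube.
  y = -3: RHS = -422 is not a perfect cube.
Continuing the search up to |y| = 30 finds no solutions either.
No (x, y) in the scanned range satisfies the equation.

No integer solutions with |y| ≤ 30.


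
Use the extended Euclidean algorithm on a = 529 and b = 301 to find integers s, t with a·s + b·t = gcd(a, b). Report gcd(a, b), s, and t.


Euclidean algorithm on (529, 301) — divide until remainder is 0:
  529 = 1 · 301 + 228
  301 = 1 · 228 + 73
  228 = 3 · 73 + 9
  73 = 8 · 9 + 1
  9 = 9 · 1 + 0
gcd(529, 301) = 1.
Track Bezout coefficients alongside the remainders: start with r₀ = 529 = a·1 + b·0 (s = 1, t = 0) and r₁ = 301 = a·0 + b·1 (s = 0, t = 1); each new remainder r_{k+1} = r_{k-1} − q_k·r_k inherits s_{k+1} = s_{k-1} − q_k·s_k, t_{k+1} = t_{k-1} − q_k·t_k, so r_k = a·s_k + b·t_k at every step:
  q = 1: r = 228, s = 1 − 1·0 = 1, t = 0 − 1·1 = -1  (check: 529·1 + 301·(-1) = 228)
  q = 1: r = 73, s = 0 − 1·1 = -1, t = 1 − 1·(-1) = 2  (check: 529·(-1) + 301·2 = 73)
  q = 3: r = 9, s = 1 − 3·(-1) = 4, t = -1 − 3·2 = -7  (check: 529·4 + 301·(-7) = 9)
  q = 8: r = 1, s = -1 − 8·4 = -33, t = 2 − 8·(-7) = 58  (check: 529·(-33) + 301·58 = 1)
The row with r = 1 (the gcd) gives the Bezout coefficients s = -33, t = 58.
Result: 529 · (-33) + 301 · (58) = 1.

gcd(529, 301) = 1; s = -33, t = 58 (check: 529·(-33) + 301·58 = 1).


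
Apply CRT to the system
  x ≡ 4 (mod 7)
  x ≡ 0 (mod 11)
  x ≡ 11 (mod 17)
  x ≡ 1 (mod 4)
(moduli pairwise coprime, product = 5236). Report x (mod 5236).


Product of moduli M = 7 · 11 · 17 · 4 = 5236.
Merge one congruence at a time:
  Start: x ≡ 4 (mod 7).
  Combine with x ≡ 0 (mod 11); new modulus lcm = 77.
    Write x = 4 + 7·t and substitute into x ≡ 0 (mod 11): 7·t ≡ 0 − 4 = -4 (mod 11).
    Reduce coefficients mod 11: 7·t ≡ 7 (mod 11).
    The inverse of 7 mod 11 is 8 (since 7·8 = 56 = 5·11 + 1), so t ≡ 8·7 = 56 ≡ 1 (mod 11).
    Then x = 4 + 7·1 = 11, valid modulo lcm(7, 11) = 77: x ≡ 11 (mod 77).
  Combine with x ≡ 11 (mod 17); new modulus lcm = 1309.
    Write x = 11 + 77·t and substitute into x ≡ 11 (mod 17): 77·t ≡ 11 − 11 = 0 (mod 17).
    Reduce coefficients mod 17: 9·t ≡ 0 (mod 17).
    The inverse of 9 mod 17 is 2 (since 9·2 = 18 = 1·17 + 1), so t ≡ 2·0 = 0 ≡ 0 (mod 17).
    Then x = 11 + 77·0 = 11, valid modulo lcm(77, 17) = 1309: x ≡ 11 (mod 1309).
  Combine with x ≡ 1 (mod 4); new modulus lcm = 5236.
    Write x = 11 + 1309·t and substitute into x ≡ 1 (mod 4): 1309·t ≡ 1 − 11 = -10 (mod 4).
    Reduce coefficients mod 4: 1·t ≡ 2 (mod 4).
    So t ≡ 2 (mod 4).
    Then x = 11 + 1309·2 = 2629, valid modulo lcm(1309, 4) = 5236: x ≡ 2629 (mod 5236).
Verify against each original: 2629 mod 7 = 4, 2629 mod 11 = 0, 2629 mod 17 = 11, 2629 mod 4 = 1.

x ≡ 2629 (mod 5236).


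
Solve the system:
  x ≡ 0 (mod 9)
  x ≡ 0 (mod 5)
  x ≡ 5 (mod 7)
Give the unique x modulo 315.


Moduli 9, 5, 7 are pairwise coprime; by CRT there is a unique solution modulo M = 9 · 5 · 7 = 315.
Solve pairwise, accumulating the modulus:
  Start with x ≡ 0 (mod 9).
  Combine with x ≡ 0 (mod 5): since gcd(9, 5) = 1, we get a unique residue mod 45.
    Write x = 0 + 9·t and substitute into x ≡ 0 (mod 5): 9·t ≡ 0 − 0 = 0 (mod 5).
    Reduce coefficients mod 5: 4·t ≡ 0 (mod 5).
    The inverse of 4 mod 5 is 4 (since 4·4 = 16 = 3·5 + 1), so t ≡ 4·0 = 0 ≡ 0 (mod 5).
    Then x = 0 + 9·0 = 0, valid modulo lcm(9, 5) = 45: x ≡ 0 (mod 45).
  Combine with x ≡ 5 (mod 7): since gcd(45, 7) = 1, we get a unique residue mod 315.
    Write x = 0 + 45·t and substitute into x ≡ 5 (mod 7): 45·t ≡ 5 − 0 = 5 (mod 7).
    Reduce coefficients mod 7: 3·t ≡ 5 (mod 7).
    The inverse of 3 mod 7 is 5 (since 3·5 = 15 = 2·7 + 1), so t ≡ 5·5 = 25 ≡ 4 (mod 7).
    Then x = 0 + 45·4 = 180, valid modulo lcm(45, 7) = 315: x ≡ 180 (mod 315).
Verify: 180 mod 9 = 0 ✓, 180 mod 5 = 0 ✓, 180 mod 7 = 5 ✓.

x ≡ 180 (mod 315).


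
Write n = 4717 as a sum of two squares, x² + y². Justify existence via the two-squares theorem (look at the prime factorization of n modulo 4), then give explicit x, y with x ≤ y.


Step 1: Factor n = 4717 = 53 · 89.
Step 2: Check the mod-4 condition on each prime factor: 53 ≡ 1 (mod 4), exponent 1; 89 ≡ 1 (mod 4), exponent 1.
All primes ≡ 3 (mod 4) appear to even exponent (or don't appear), so by the two-squares theorem n IS expressible as a sum of two squares.
Step 3: Build a representation. Here n = 53 · 89 is a product of primes ≡ 1 (mod 4). Each prime p ≡ 1 (mod 4) is itself a sum of two squares; find a² by testing p − a² for a perfect square:
  53: 53 − 1² = 52, 53 − 2² = 49 = 7² ⇒ 53 = 2² + 7².
  89: 89 − 1² = 88, 89 − 2² = 85, 89 − 3² = 80, 89 − 4² = 73, 89 − 5² = 64 = 8² ⇒ 89 = 5² + 8².
  Combine using the Brahmagupta–Fibonacci identity (a² + b²)(c² + d²) = (ac − bd)² + (ad + bc)² = (ac + bd)² + (ad − bc)²:
  53 · 89 = 4717: from (2² + 7²)(5² + 8²), take (2·5 − 7·8, 2·8 + 7·5) = (10 − 56, 16 + 35) = (-46, 51); dropping signs (only squares matter) gives (46, 51); check 46² + 51² = 2116 + 2601 = 4717 ✓.
Step 4: Order so x ≤ y and verify: 46² + 51² = 2116 + 2601 = 4717 = n. ✓

n = 4717 = 46² + 51² (one valid representation with x ≤ y).


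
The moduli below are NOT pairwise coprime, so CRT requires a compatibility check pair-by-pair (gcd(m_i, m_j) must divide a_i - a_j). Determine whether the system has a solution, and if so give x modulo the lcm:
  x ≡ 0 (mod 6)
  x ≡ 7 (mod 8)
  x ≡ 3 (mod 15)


Moduli 6, 8, 15 are not pairwise coprime, so CRT works modulo lcm(m_i) when all pairwise compatibility conditions hold.
Pairwise compatibility: gcd(m_i, m_j) must divide a_i - a_j for every pair.
Merge one congruence at a time:
  Start: x ≡ 0 (mod 6).
  Combine with x ≡ 7 (mod 8): gcd(6, 8) = 2, and 7 - 0 = 7 is NOT divisible by 2.
    ⇒ system is inconsistent (no integer solution).

No solution (the system is inconsistent).


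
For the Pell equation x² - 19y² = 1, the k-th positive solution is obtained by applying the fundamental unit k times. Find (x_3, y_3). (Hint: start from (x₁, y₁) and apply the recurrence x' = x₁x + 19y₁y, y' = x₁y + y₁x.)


Step 1: Find the fundamental solution (x₁, y₁) of x² - 19y² = 1.
  Expand √19 as a continued fraction. a₀ = ⌊√19⌋ = 4; iterate m_{k+1} = d_k·a_k − m_k, d_{k+1} = (19 − m_{k+1}²)/d_k, a_{k+1} = ⌊(a₀ + m_{k+1})/d_{k+1}⌋ (starting m₀ = 0, d₀ = 1), with convergents p_k = a_k·p_{k-1} + p_{k-2}, q_k = a_k·q_{k-1} + q_{k-2} (p₋₁ = 1, q₋₁ = 0):
  k = 0: a₀ = 4; p₀/q₀ = 4/1; p₀² − 19·q₀² = 16 − 19 = -3.
  k = 1: m = 4, d = 3, a = ⌊(4 + 4)/3⌋ = 2; p/q = (2·4 + 1)/(2·1 + 0) = 9/2; p² − 19·q² = 81 − 76 = 5.
  k = 2: m = 2, d = 5, a = ⌊(4 + 2)/5⌋ = 1; p/q = (1·9 + 4)/(1·2 + 1) = 13/3; p² − 19·q² = 169 − 171 = -2.
  k = 3: m = 3, d = 2, a = ⌊(4 + 3)/2⌋ = 3; p/q = (3·13 + 9)/(3·3 + 2) = 48/11; p² − 19·q² = 2304 − 2299 = 5.
  k = 4: m = 3, d = 5, a = ⌊(4 + 3)/5⌋ = 1; p/q = (1·48 + 13)/(1·11 + 3) = 61/14; p² − 19·q² = 3721 − 3724 = -3.
  k = 5: m = 2, d = 3, a = ⌊(4 + 2)/3⌋ = 2; p/q = (2·61 + 48)/(2·14 + 11) = 170/39; p² − 19·q² = 28900 − 28899 = 1.
  The first convergent with p² − 19·q² = 1 gives the fundamental solution (x₁, y₁) = (170, 39).
Step 2: Apply the recurrence (x_{n+1}, y_{n+1}) = (x₁x_n + 19y₁y_n, x₁y_n + y₁x_n) repeatedly.
  From (x_1, y_1) = (170, 39): x_2 = 170·170 + 19·39·39 = 57799; y_2 = 170·39 + 39·170 = 13260.
  From (x_2, y_2) = (57799, 13260): x_3 = 170·57799 + 19·39·13260 = 19651490; y_3 = 170·13260 + 39·57799 = 4508361.
Step 3: Verify x_3² - 19·y_3² = 386181059220100 - 386181059220099 = 1 (should be 1). ✓

(x_1, y_1) = (170, 39); (x_3, y_3) = (19651490, 4508361).


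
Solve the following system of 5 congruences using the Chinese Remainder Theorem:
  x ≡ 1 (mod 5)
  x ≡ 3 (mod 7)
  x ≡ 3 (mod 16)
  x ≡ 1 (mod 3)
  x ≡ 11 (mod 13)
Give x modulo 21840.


Product of moduli M = 5 · 7 · 16 · 3 · 13 = 21840.
Merge one congruence at a time:
  Start: x ≡ 1 (mod 5).
  Combine with x ≡ 3 (mod 7); new modulus lcm = 35.
    Write x = 1 + 5·t and substitute into x ≡ 3 (mod 7): 5·t ≡ 3 − 1 = 2 (mod 7).
    The inverse of 5 mod 7 is 3 (since 5·3 = 15 = 2·7 + 1), so t ≡ 3·2 = 6 ≡ 6 (mod 7).
    Then x = 1 + 5·6 = 31, valid modulo lcm(5, 7) = 35: x ≡ 31 (mod 35).
  Combine with x ≡ 3 (mod 16); new modulus lcm = 560.
    Write x = 31 + 35·t and substitute into x ≡ 3 (mod 16): 35·t ≡ 3 − 31 = -28 (mod 16).
    Reduce coefficients mod 16: 3·t ≡ 4 (mod 16).
    The inverse of 3 mod 16 is 11 (since 3·11 = 33 = 2·16 + 1), so t ≡ 11·4 = 44 ≡ 12 (mod 16).
    Then x = 31 + 35·12 = 451, valid modulo lcm(35, 16) = 560: x ≡ 451 (mod 560).
  Combine with x ≡ 1 (mod 3); new modulus lcm = 1680.
    Write x = 451 + 560·t and substitute into x ≡ 1 (mod 3): 560·t ≡ 1 − 451 = -450 (mod 3).
    Reduce coefficients mod 3: 2·t ≡ 0 (mod 3).
    The inverse of 2 mod 3 is 2 (since 2·2 = 4 = 1·3 + 1), so t ≡ 2·0 = 0 ≡ 0 (mod 3).
    Then x = 451 + 560·0 = 451, valid modulo lcm(560, 3) = 1680: x ≡ 451 (mod 1680).
  Combine with x ≡ 11 (mod 13); new modulus lcm = 21840.
    Write x = 451 + 1680·t and substitute into x ≡ 11 (mod 13): 1680·t ≡ 11 − 451 = -440 (mod 13).
    Reduce coefficients mod 13: 3·t ≡ 2 (mod 13).
    The inverse of 3 mod 13 is 9 (since 3·9 = 27 = 2·13 + 1), so t ≡ 9·2 = 18 ≡ 5 (mod 13).
    Then x = 451 + 1680·5 = 8851, valid modulo lcm(1680, 13) = 21840: x ≡ 8851 (mod 21840).
Verify against each original: 8851 mod 5 = 1, 8851 mod 7 = 3, 8851 mod 16 = 3, 8851 mod 3 = 1, 8851 mod 13 = 11.

x ≡ 8851 (mod 21840).


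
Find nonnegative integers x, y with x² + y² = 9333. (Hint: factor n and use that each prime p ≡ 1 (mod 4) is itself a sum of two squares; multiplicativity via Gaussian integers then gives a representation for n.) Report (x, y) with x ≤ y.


Step 1: Factor n = 9333 = 3^2 · 17 · 61.
Step 2: Check the mod-4 condition on each prime factor: 3 ≡ 3 (mod 4), exponent 2 (must be even); 17 ≡ 1 (mod 4), exponent 1; 61 ≡ 1 (mod 4), exponent 1.
All primes ≡ 3 (mod 4) appear to even exponent (or don't appear), so by the two-squares theorem n IS expressible as a sum of two squares.
Step 3: Build a representation. Group n = k² · m with k = 3 and m = 17 · 61 = 1037 (a product of primes ≡ 1 (mod 4)); a representation of m scales to one of n via (k·x)² + (k·y)² = k²(x² + y²). Each prime p ≡ 1 (mod 4) is itself a sum of two squares; find a² by testing p − a² for a perfect square:
  17: 17 − 1² = 16 = 4² ⇒ 17 = 1² + 4².
  61: 61 − 1² = 60, 61 − 2² = 57, 61 − 3² = 52, 61 − 4² = 45, 61 − 5² = 36 = 6² ⇒ 61 = 5² + 6².
  Combine using the Brahmagupta–Fibonacci identity (a² + b²)(c² + d²) = (ac − bd)² + (ad + bc)² = (ac + bd)² + (ad − bc)²:
  17 · 61 = 1037: from (1² + 4²)(5² + 6²), take (1·5 − 4·6, 1·6 + 4·5) = (5 − 24, 6 + 20) = (-19, 26); dropping signs (only squares matter) gives (19, 26); check 19² + 26² = 361 + 676 = 1037 ✓.
  Scale by k = 3: (3·19, 3·26) = (57, 78).
Step 4: Order so x ≤ y and verify: 57² + 78² = 3249 + 6084 = 9333 = n. ✓

n = 9333 = 57² + 78² (one valid representation with x ≤ y).


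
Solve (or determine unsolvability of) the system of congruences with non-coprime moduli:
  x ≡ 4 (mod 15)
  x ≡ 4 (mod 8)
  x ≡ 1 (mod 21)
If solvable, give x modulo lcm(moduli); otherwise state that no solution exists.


Moduli 15, 8, 21 are not pairwise coprime, so CRT works modulo lcm(m_i) when all pairwise compatibility conditions hold.
Pairwise compatibility: gcd(m_i, m_j) must divide a_i - a_j for every pair.
Merge one congruence at a time:
  Start: x ≡ 4 (mod 15).
  Combine with x ≡ 4 (mod 8): gcd(15, 8) = 1; 4 - 4 = 0, which IS divisible by 1, so compatible.
    Write x = 4 + 15·t and substitute into x ≡ 4 (mod 8): 15·t ≡ 4 − 4 = 0 (mod 8).
    Reduce coefficients mod 8: 7·t ≡ 0 (mod 8).
    The inverse of 7 mod 8 is 7 (since 7·7 = 49 = 6·8 + 1), so t ≡ 7·0 = 0 ≡ 0 (mod 8).
    Then x = 4 + 15·0 = 4, valid modulo lcm(15, 8) = 120: x ≡ 4 (mod 120).
  Combine with x ≡ 1 (mod 21): gcd(120, 21) = 3; 1 - 4 = -3, which IS divisible by 3, so compatible.
    Write x = 4 + 120·t and substitute into x ≡ 1 (mod 21): 120·t ≡ 1 − 4 = -3 (mod 21).
    Divide the congruence (and modulus) by g = 3: 40·t ≡ -1 (mod 7).
    Reduce coefficients mod 7: 5·t ≡ 6 (mod 7).
    The inverse of 5 mod 7 is 3 (since 5·3 = 15 = 2·7 + 1), so t ≡ 3·6 = 18 ≡ 4 (mod 7).
    Then x = 4 + 120·4 = 484, valid modulo lcm(120, 21) = 840: x ≡ 484 (mod 840).
Verify: 484 mod 15 = 4, 484 mod 8 = 4, 484 mod 21 = 1.

x ≡ 484 (mod 840).


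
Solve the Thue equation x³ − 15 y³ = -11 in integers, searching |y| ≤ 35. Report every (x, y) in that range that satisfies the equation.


The equation is x³ - 15y³ = -11. For fixed y, x³ = 15·y³ − 11, so a solution requires the RHS to be a perfect cube.
Strategy: iterate y from -35 to 35, compute RHS = 15·y³ − 11, and check whether it is a (positive or negative) perfect cube.
Check small values of y:
  y = 0: RHS = -11 is not a perfect cube.
  y = 1: RHS = 4 is not a perfect cube.
  y = -1: RHS = -26 is not a perfect cube.
  y = 2: RHS = 109 is not a perfect cube.
  y = -2: RHS = -131 is not a perfect cube.
  y = 3: RHS = 394 is not a perfect cube.
  y = -3: RHS = -416 is not a perfect cube.
Continuing the search up to |y| = 35 finds no solutions either.
No (x, y) in the scanned range satisfies the equation.

No integer solutions with |y| ≤ 35.


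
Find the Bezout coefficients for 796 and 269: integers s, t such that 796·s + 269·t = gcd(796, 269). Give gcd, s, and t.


Euclidean algorithm on (796, 269) — divide until remainder is 0:
  796 = 2 · 269 + 258
  269 = 1 · 258 + 11
  258 = 23 · 11 + 5
  11 = 2 · 5 + 1
  5 = 5 · 1 + 0
gcd(796, 269) = 1.
Track Bezout coefficients alongside the remainders: start with r₀ = 796 = a·1 + b·0 (s = 1, t = 0) and r₁ = 269 = a·0 + b·1 (s = 0, t = 1); each new remainder r_{k+1} = r_{k-1} − q_k·r_k inherits s_{k+1} = s_{k-1} − q_k·s_k, t_{k+1} = t_{k-1} − q_k·t_k, so r_k = a·s_k + b·t_k at every step:
  q = 2: r = 258, s = 1 − 2·0 = 1, t = 0 − 2·1 = -2  (check: 796·1 + 269·(-2) = 258)
  q = 1: r = 11, s = 0 − 1·1 = -1, t = 1 − 1·(-2) = 3  (check: 796·(-1) + 269·3 = 11)
  q = 23: r = 5, s = 1 − 23·(-1) = 24, t = -2 − 23·3 = -71  (check: 796·24 + 269·(-71) = 5)
  q = 2: r = 1, s = -1 − 2·24 = -49, t = 3 − 2·(-71) = 145  (check: 796·(-49) + 269·145 = 1)
The row with r = 1 (the gcd) gives the Bezout coefficients s = -49, t = 145.
Result: 796 · (-49) + 269 · (145) = 1.

gcd(796, 269) = 1; s = -49, t = 145 (check: 796·(-49) + 269·145 = 1).


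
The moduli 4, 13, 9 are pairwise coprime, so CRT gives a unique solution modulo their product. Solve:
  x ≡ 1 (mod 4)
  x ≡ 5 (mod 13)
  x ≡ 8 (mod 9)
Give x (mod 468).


Moduli 4, 13, 9 are pairwise coprime; by CRT there is a unique solution modulo M = 4 · 13 · 9 = 468.
Solve pairwise, accumulating the modulus:
  Start with x ≡ 1 (mod 4).
  Combine with x ≡ 5 (mod 13): since gcd(4, 13) = 1, we get a unique residue mod 52.
    Write x = 1 + 4·t and substitute into x ≡ 5 (mod 13): 4·t ≡ 5 − 1 = 4 (mod 13).
    The inverse of 4 mod 13 is 10 (since 4·10 = 40 = 3·13 + 1), so t ≡ 10·4 = 40 ≡ 1 (mod 13).
    Then x = 1 + 4·1 = 5, valid modulo lcm(4, 13) = 52: x ≡ 5 (mod 52).
  Combine with x ≡ 8 (mod 9): since gcd(52, 9) = 1, we get a unique residue mod 468.
    Write x = 5 + 52·t and substitute into x ≡ 8 (mod 9): 52·t ≡ 8 − 5 = 3 (mod 9).
    Reduce coefficients mod 9: 7·t ≡ 3 (mod 9).
    The inverse of 7 mod 9 is 4 (since 7·4 = 28 = 3·9 + 1), so t ≡ 4·3 = 12 ≡ 3 (mod 9).
    Then x = 5 + 52·3 = 161, valid modulo lcm(52, 9) = 468: x ≡ 161 (mod 468).
Verify: 161 mod 4 = 1 ✓, 161 mod 13 = 5 ✓, 161 mod 9 = 8 ✓.

x ≡ 161 (mod 468).


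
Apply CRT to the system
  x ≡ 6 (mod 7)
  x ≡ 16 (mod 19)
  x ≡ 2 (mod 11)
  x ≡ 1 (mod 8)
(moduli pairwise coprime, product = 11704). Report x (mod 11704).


Product of moduli M = 7 · 19 · 11 · 8 = 11704.
Merge one congruence at a time:
  Start: x ≡ 6 (mod 7).
  Combine with x ≡ 16 (mod 19); new modulus lcm = 133.
    Write x = 6 + 7·t and substitute into x ≡ 16 (mod 19): 7·t ≡ 16 − 6 = 10 (mod 19).
    The inverse of 7 mod 19 is 11 (since 7·11 = 77 = 4·19 + 1), so t ≡ 11·10 = 110 ≡ 15 (mod 19).
    Then x = 6 + 7·15 = 111, valid modulo lcm(7, 19) = 133: x ≡ 111 (mod 133).
  Combine with x ≡ 2 (mod 11); new modulus lcm = 1463.
    Write x = 111 + 133·t and substitute into x ≡ 2 (mod 11): 133·t ≡ 2 − 111 = -109 (mod 11).
    Reduce coefficients mod 11: 1·t ≡ 1 (mod 11).
    So t ≡ 1 (mod 11).
    Then x = 111 + 133·1 = 244, valid modulo lcm(133, 11) = 1463: x ≡ 244 (mod 1463).
  Combine with x ≡ 1 (mod 8); new modulus lcm = 11704.
    Write x = 244 + 1463·t and substitute into x ≡ 1 (mod 8): 1463·t ≡ 1 − 244 = -243 (mod 8).
    Reduce coefficients mod 8: 7·t ≡ 5 (mod 8).
    The inverse of 7 mod 8 is 7 (since 7·7 = 49 = 6·8 + 1), so t ≡ 7·5 = 35 ≡ 3 (mod 8).
    Then x = 244 + 1463·3 = 4633, valid modulo lcm(1463, 8) = 11704: x ≡ 4633 (mod 11704).
Verify against each original: 4633 mod 7 = 6, 4633 mod 19 = 16, 4633 mod 11 = 2, 4633 mod 8 = 1.

x ≡ 4633 (mod 11704).


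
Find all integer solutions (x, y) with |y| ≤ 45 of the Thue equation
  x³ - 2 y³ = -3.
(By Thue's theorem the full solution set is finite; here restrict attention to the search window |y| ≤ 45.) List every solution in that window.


The equation is x³ - 2y³ = -3. For fixed y, x³ = 2·y³ − 3, so a solution requires the RHS to be a perfect cube.
Strategy: iterate y from -45 to 45, compute RHS = 2·y³ − 3, and check whether it is a (positive or negative) perfect cube.
Check small values of y:
  y = 0: RHS = -3 is not a perfect cube.
  y = 1: RHS = -1 = (-1)³ ⇒ x = -1 works.
  y = -1: RHS = -5 is not a perfect cube.
  y = 2: RHS = 13 is not a perfect cube.
  y = -2: RHS = -19 is not a perfect cube.
  y = 3: RHS = 51 is not a perfect cube.
  y = -3: RHS = -57 is not a perfect cube.
Continuing, at y = 4: RHS = 125 = (5)³ ⇒ x = 5 works.
Searching the remaining y in |y| ≤ 45 finds no further solutions.
Collected solutions: (-1, 1), (5, 4).

Solutions (with |y| ≤ 45): (-1, 1), (5, 4).


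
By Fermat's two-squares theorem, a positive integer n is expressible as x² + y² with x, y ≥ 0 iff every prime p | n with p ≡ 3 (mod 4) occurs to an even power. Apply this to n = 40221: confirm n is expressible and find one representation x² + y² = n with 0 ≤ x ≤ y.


Step 1: Factor n = 40221 = 3^2 · 41 · 109.
Step 2: Check the mod-4 condition on each prime factor: 3 ≡ 3 (mod 4), exponent 2 (must be even); 41 ≡ 1 (mod 4), exponent 1; 109 ≡ 1 (mod 4), exponent 1.
All primes ≡ 3 (mod 4) appear to even exponent (or don't appear), so by the two-squares theorem n IS expressible as a sum of two squares.
Step 3: Build a representation. Group n = k² · m with k = 3 and m = 41 · 109 = 4469 (a product of primes ≡ 1 (mod 4)); a representation of m scales to one of n via (k·x)² + (k·y)² = k²(x² + y²). Each prime p ≡ 1 (mod 4) is itself a sum of two squares; find a² by testing p − a² for a perfect square:
  41: 41 − 1² = 40, 41 − 2² = 37, 41 − 3² = 32, 41 − 4² = 25 = 5² ⇒ 41 = 4² + 5².
  109: 109 − 1² = 108, 109 − 2² = 105, 109 − 3² = 100 = 10² ⇒ 109 = 3² + 10².
  Combine using the Brahmagupta–Fibonacci identity (a² + b²)(c² + d²) = (ac − bd)² + (ad + bc)² = (ac + bd)² + (ad − bc)²:
  41 · 109 = 4469: from (4² + 5²)(3² + 10²), take (4·3 − 5·10, 4·10 + 5·3) = (12 − 50, 40 + 15) = (-38, 55); dropping signs (only squares matter) gives (38, 55); check 38² + 55² = 1444 + 3025 = 4469 ✓.
  Scale by k = 3: (3·38, 3·55) = (114, 165).
Step 4: Order so x ≤ y and verify: 114² + 165² = 12996 + 27225 = 40221 = n. ✓

n = 40221 = 114² + 165² (one valid representation with x ≤ y).


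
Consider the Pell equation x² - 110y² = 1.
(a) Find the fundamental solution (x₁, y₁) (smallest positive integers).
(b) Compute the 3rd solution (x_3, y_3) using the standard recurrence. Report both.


Step 1: Find the fundamental solution (x₁, y₁) of x² - 110y² = 1.
  Expand √110 as a continued fraction. a₀ = ⌊√110⌋ = 10; iterate m_{k+1} = d_k·a_k − m_k, d_{k+1} = (110 − m_{k+1}²)/d_k, a_{k+1} = ⌊(a₀ + m_{k+1})/d_{k+1}⌋ (starting m₀ = 0, d₀ = 1), with convergents p_k = a_k·p_{k-1} + p_{k-2}, q_k = a_k·q_{k-1} + q_{k-2} (p₋₁ = 1, q₋₁ = 0):
  k = 0: a₀ = 10; p₀/q₀ = 10/1; p₀² − 110·q₀² = 100 − 110 = -10.
  k = 1: m = 10, d = 10, a = ⌊(10 + 10)/10⌋ = 2; p/q = (2·10 + 1)/(2·1 + 0) = 21/2; p² − 110·q² = 441 − 440 = 1.
  The first convergent with p² − 110·q² = 1 gives the fundamental solution (x₁, y₁) = (21, 2).
Step 2: Apply the recurrence (x_{n+1}, y_{n+1}) = (x₁x_n + 110y₁y_n, x₁y_n + y₁x_n) repeatedly.
  From (x_1, y_1) = (21, 2): x_2 = 21·21 + 110·2·2 = 881; y_2 = 21·2 + 2·21 = 84.
  From (x_2, y_2) = (881, 84): x_3 = 21·881 + 110·2·84 = 36981; y_3 = 21·84 + 2·881 = 3526.
Step 3: Verify x_3² - 110·y_3² = 1367594361 - 1367594360 = 1 (should be 1). ✓

(x_1, y_1) = (21, 2); (x_3, y_3) = (36981, 3526).


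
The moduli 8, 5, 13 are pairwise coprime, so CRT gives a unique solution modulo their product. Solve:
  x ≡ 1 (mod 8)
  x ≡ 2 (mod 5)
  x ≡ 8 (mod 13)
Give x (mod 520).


Moduli 8, 5, 13 are pairwise coprime; by CRT there is a unique solution modulo M = 8 · 5 · 13 = 520.
Solve pairwise, accumulating the modulus:
  Start with x ≡ 1 (mod 8).
  Combine with x ≡ 2 (mod 5): since gcd(8, 5) = 1, we get a unique residue mod 40.
    Write x = 1 + 8·t and substitute into x ≡ 2 (mod 5): 8·t ≡ 2 − 1 = 1 (mod 5).
    Reduce coefficients mod 5: 3·t ≡ 1 (mod 5).
    The inverse of 3 mod 5 is 2 (since 3·2 = 6 = 1·5 + 1), so t ≡ 2·1 = 2 ≡ 2 (mod 5).
    Then x = 1 + 8·2 = 17, valid modulo lcm(8, 5) = 40: x ≡ 17 (mod 40).
  Combine with x ≡ 8 (mod 13): since gcd(40, 13) = 1, we get a unique residue mod 520.
    Write x = 17 + 40·t and substitute into x ≡ 8 (mod 13): 40·t ≡ 8 − 17 = -9 (mod 13).
    Reduce coefficients mod 13: 1·t ≡ 4 (mod 13).
    So t ≡ 4 (mod 13).
    Then x = 17 + 40·4 = 177, valid modulo lcm(40, 13) = 520: x ≡ 177 (mod 520).
Verify: 177 mod 8 = 1 ✓, 177 mod 5 = 2 ✓, 177 mod 13 = 8 ✓.

x ≡ 177 (mod 520).
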